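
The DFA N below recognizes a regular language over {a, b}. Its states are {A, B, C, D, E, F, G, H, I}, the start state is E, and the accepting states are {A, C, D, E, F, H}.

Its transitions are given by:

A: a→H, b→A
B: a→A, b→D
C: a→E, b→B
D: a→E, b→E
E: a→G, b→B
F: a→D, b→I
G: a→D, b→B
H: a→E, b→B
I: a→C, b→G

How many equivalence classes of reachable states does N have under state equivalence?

First remove the unreachable states {C,F,I}; 6 states remain.
P0 = {A,D,E,H} | {B,G}.
Split {A,D,E,H} by δ(·,a) → {A,D,H} and {E}.
Split {A,D,H} by δ(·,a) → {D,H} and {A}.
Refine {D,H} on symbol b: members go to different blocks, giving {D} and {H}.
On input a, block {B,G} splits into {B} and {G}.
No further refinement is possible. Final partition (6 blocks): {D} | {B} | {E} | {A} | {H} | {G}.

6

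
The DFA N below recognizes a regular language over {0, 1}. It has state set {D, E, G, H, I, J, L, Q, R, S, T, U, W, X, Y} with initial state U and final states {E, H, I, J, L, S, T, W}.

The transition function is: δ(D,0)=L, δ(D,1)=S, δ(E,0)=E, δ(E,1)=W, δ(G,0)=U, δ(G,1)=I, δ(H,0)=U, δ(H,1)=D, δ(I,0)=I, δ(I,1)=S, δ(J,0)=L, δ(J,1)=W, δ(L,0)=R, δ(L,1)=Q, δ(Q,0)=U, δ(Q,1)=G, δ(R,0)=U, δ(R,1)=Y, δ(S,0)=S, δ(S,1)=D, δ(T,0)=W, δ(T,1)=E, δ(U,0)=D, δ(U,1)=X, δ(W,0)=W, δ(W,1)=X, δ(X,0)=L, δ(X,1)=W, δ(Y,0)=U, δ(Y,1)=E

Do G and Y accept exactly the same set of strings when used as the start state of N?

Reachable states from the start: {D,E,G,I,L,Q,R,S,U,W,X,Y}. Unreachable: {H,J,T} — drop them.
Initial partition by acceptance: {E,I,L,S,W} | {D,G,Q,R,U,X,Y}.
Split {E,I,L,S,W} by δ(·,0) → {E,I,S,W} and {L}.
Split {E,I,S,W} by δ(·,1) → {E,I} and {S,W}.
Split {D,G,Q,R,U,X,Y} by δ(·,0) → {G,Q,R,U,Y} and {D,X}.
Split {G,Q,R,U,Y} by δ(·,0) → {G,Q,R,Y} and {U}.
On input 1, block {G,Q,R,Y} splits into {Q,R} and {G,Y}.
The partition is now stable with 7 blocks: {E,I} | {Q,R} | {L} | {S,W} | {D,X} | {U} | {G,Y}.
G and Y lie in the same block of the stable partition, so they are equivalent — no string distinguishes them.

Yes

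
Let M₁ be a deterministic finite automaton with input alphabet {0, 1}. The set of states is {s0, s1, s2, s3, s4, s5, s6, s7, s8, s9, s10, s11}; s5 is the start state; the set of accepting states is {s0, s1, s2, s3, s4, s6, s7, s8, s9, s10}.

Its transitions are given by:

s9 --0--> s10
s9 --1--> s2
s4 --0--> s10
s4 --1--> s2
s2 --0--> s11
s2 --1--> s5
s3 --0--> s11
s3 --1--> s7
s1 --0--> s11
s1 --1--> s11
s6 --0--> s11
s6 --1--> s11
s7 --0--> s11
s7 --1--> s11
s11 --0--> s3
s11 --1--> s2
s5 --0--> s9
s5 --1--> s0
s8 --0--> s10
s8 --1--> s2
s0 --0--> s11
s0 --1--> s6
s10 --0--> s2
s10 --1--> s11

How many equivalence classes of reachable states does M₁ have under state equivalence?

7

States {s1,s4,s8} cannot be reached from the start state, so discard them.
Initial partition by acceptance: {s0,s2,s3,s6,s7,s9,s10} | {s5,s11}.
Split {s0,s2,s3,s6,s7,s9,s10} by δ(·,0) → {s0,s2,s3,s6,s7} and {s9,s10}.
Split {s0,s2,s3,s6,s7} by δ(·,1) → {s2,s6,s7} and {s0,s3}.
Refine {s5,s11} on symbol 0: members go to different blocks, giving {s5} and {s11}.
Split {s2,s6,s7} by δ(·,1) → {s6,s7} and {s2}.
On input 0, block {s9,s10} splits into {s9} and {s10}.
No further refinement is possible. Final partition (7 blocks): {s6,s7} | {s5} | {s9} | {s0,s3} | {s11} | {s2} | {s10}.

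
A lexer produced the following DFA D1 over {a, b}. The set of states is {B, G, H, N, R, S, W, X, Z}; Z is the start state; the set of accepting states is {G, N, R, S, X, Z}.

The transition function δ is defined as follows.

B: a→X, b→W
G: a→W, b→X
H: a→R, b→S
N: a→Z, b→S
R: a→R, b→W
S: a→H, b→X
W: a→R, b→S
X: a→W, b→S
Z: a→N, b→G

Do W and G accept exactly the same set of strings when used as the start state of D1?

First remove the unreachable states {B}; 8 states remain.
P0 = {G,N,R,S,X,Z} | {H,W}.
Split {G,N,R,S,X,Z} by δ(·,a) → {G,S,X} and {N,R,Z}.
Split {N,R,Z} by δ(·,b) → {N,Z} and {R}.
No further refinement is possible. Final partition (4 blocks): {G,S,X} | {H,W} | {N,Z} | {R}.
W and G end up in different blocks, so they are distinguishable. For instance, the string 'ε' is accepted from only G.

No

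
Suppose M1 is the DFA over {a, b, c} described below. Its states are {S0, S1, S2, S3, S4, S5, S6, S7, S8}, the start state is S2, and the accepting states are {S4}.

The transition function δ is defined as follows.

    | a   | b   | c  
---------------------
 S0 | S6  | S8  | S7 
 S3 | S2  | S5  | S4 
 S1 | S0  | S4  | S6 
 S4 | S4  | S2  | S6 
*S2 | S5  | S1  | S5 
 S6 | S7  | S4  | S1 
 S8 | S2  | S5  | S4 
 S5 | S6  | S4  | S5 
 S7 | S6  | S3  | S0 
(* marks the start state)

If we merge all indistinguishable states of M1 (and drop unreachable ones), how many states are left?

6

Start with accepting vs non-accepting: {S4} | {S0,S1,S2,S3,S5,S6,S7,S8}.
On input b, block {S0,S1,S2,S3,S5,S6,S7,S8} splits into {S0,S2,S3,S7,S8} and {S1,S5,S6}.
On input a, block {S0,S2,S3,S7,S8} splits into {S0,S2,S7} and {S3,S8}.
Refine {S0,S2,S7} on symbol b: members go to different blocks, giving {S0,S7} and {S2}.
Split {S1,S5,S6} by δ(·,a) → {S1,S6} and {S5}.
Stable partition: {S4} | {S0,S7} | {S1,S6} | {S3,S8} | {S2} | {S5} — 6 equivalence classes.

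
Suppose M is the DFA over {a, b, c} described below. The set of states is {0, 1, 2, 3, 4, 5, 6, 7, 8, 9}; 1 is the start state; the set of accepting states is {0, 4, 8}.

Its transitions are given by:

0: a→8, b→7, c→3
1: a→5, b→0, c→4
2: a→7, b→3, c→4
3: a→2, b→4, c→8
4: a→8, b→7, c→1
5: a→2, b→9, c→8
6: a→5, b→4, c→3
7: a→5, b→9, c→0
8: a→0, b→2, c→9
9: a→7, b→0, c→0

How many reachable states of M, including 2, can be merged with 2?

Reachable states from the start: {0,1,2,3,4,5,7,8,9}. Unreachable: {6} — drop them.
Initial partition by acceptance: {0,4,8} | {1,2,3,5,7,9}.
On input b, block {1,2,3,5,7,9} splits into {1,3,9} and {2,5,7}.
Stable partition: {0,4,8} | {1,3,9} | {2,5,7} — 3 equivalence classes.
The equivalence class containing 2 is {2,5,7}, of size 3.

3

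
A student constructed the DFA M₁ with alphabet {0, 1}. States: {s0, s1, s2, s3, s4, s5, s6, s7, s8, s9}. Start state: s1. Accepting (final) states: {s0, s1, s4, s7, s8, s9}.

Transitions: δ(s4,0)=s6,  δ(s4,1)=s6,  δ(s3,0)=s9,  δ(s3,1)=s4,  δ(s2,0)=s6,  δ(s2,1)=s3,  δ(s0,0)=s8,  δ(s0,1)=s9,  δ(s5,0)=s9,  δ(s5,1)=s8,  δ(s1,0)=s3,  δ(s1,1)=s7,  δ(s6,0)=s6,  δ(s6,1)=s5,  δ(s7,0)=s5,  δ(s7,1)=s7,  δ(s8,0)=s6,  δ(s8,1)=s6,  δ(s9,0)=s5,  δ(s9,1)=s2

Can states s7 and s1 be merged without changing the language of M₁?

Yes

States {s0} cannot be reached from the start state, so discard them.
P0 = {s1,s4,s7,s8,s9} | {s2,s3,s5,s6}.
Refine {s1,s4,s7,s8,s9} on symbol 1: members go to different blocks, giving {s4,s8,s9} and {s1,s7}.
On input 0, block {s2,s3,s5,s6} splits into {s2,s6} and {s3,s5}.
On input 0, block {s4,s8,s9} splits into {s4,s8} and {s9}.
Stable partition: {s4,s8} | {s2,s6} | {s1,s7} | {s3,s5} | {s9} — 5 equivalence classes.
s7 and s1 lie in the same block of the stable partition, so they are equivalent — no string distinguishes them.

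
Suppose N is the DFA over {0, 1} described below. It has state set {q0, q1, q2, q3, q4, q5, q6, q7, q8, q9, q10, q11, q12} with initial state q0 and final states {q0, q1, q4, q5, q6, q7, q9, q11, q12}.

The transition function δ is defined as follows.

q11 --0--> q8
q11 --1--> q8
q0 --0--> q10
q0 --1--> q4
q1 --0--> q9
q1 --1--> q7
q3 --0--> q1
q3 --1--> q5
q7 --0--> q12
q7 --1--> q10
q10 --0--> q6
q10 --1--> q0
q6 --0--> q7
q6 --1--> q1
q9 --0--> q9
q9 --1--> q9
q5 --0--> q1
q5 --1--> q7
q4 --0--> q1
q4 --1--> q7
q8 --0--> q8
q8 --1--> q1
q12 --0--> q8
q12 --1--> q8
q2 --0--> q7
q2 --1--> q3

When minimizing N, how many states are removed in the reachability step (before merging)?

4

No path from q0 leads to q2, q3, q5, q11; the other 9 states are all reachable.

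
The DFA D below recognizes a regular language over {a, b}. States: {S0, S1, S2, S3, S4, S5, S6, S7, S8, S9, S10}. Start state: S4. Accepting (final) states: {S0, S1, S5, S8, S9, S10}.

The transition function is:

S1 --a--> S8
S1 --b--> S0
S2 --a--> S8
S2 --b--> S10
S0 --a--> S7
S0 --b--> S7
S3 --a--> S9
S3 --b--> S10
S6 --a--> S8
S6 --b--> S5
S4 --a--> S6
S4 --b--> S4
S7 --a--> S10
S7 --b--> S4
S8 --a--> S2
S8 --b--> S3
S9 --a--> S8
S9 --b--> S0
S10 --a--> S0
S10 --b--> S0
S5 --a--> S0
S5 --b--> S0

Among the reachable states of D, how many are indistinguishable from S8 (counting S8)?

1

Reachable states from the start: {S0,S2,S3,S4,S5,S6,S7,S8,S9,S10}. Unreachable: {S1} — drop them.
P0 = {S0,S5,S8,S9,S10} | {S2,S3,S4,S6,S7}.
Refine {S0,S5,S8,S9,S10} on symbol a: members go to different blocks, giving {S5,S9,S10} and {S0,S8}.
Split {S2,S3,S4,S6,S7} by δ(·,a) → {S2,S6} and {S3,S7} and {S4}.
Split {S0,S8} by δ(·,a) → {S0} and {S8}.
On input a, block {S5,S9,S10} splits into {S5,S10} and {S9}.
On input a, block {S3,S7} splits into {S3} and {S7}.
The partition is now stable with 8 blocks: {S5,S10} | {S2,S6} | {S0} | {S3} | {S4} | {S8} | {S9} | {S7}.
The equivalence class containing S8 is {S8}, of size 1.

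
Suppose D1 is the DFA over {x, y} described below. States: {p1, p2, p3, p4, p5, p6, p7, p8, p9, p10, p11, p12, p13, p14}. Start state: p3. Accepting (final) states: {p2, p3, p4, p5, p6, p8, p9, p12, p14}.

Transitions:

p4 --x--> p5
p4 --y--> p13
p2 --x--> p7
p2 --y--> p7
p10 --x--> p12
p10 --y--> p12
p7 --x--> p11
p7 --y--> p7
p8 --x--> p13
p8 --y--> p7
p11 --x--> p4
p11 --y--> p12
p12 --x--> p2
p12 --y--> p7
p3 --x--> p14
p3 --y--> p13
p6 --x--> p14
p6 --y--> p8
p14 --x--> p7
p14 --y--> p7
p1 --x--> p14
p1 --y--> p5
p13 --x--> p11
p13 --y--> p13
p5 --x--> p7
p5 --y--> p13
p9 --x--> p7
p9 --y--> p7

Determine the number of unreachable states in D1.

BFS from p3 reaches {p2, p3, p4, p5, p7, p11, p12, p13, p14}; the 5 state(s) p1, p6, p8, p9, p10 are never visited.

5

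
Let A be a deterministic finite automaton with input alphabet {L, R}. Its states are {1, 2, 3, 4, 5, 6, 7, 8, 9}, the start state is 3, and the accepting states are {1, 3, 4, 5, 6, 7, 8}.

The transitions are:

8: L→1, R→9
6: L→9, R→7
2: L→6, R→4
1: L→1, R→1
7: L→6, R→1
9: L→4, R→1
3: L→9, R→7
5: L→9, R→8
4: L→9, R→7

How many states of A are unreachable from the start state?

Starting at 3 and following transitions, the reachable set is {1, 3, 4, 6, 7, 9}. That leaves 2, 5, 8 unreachable — 3 in total.

3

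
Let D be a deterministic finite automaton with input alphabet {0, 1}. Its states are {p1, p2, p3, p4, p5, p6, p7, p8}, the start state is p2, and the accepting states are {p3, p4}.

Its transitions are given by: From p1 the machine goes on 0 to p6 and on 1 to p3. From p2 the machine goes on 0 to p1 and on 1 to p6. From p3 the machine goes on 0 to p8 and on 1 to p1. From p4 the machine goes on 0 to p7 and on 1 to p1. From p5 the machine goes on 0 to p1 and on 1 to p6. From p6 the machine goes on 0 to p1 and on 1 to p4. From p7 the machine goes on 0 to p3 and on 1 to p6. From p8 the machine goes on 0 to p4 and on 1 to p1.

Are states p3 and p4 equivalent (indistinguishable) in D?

States {p5} cannot be reached from the start state, so discard them.
Start with accepting vs non-accepting: {p3,p4} | {p1,p2,p6,p7,p8}.
Split {p1,p2,p6,p7,p8} by δ(·,0) → {p1,p2,p6} and {p7,p8}.
On input 1, block {p1,p2,p6} splits into {p1,p6} and {p2}.
Stable partition: {p3,p4} | {p1,p6} | {p7,p8} | {p2} — 4 equivalence classes.
p3 and p4 lie in the same block of the stable partition, so they are equivalent — no string distinguishes them.

Yes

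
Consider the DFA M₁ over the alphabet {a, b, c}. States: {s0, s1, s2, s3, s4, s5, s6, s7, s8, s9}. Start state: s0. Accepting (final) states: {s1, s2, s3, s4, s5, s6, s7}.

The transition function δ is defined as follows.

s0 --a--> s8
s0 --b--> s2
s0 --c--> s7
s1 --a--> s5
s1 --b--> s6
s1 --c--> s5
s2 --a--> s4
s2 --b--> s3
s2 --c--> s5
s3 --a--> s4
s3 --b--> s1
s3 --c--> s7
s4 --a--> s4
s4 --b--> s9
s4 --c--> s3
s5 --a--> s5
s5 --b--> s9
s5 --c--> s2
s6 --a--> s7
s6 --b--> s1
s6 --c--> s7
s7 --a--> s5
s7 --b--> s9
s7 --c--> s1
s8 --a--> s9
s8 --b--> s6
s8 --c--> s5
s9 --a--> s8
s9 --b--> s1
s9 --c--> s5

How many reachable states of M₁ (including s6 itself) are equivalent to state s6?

Every state is reachable, so we keep all 10.
Start with accepting vs non-accepting: {s1,s2,s3,s4,s5,s6,s7} | {s0,s8,s9}.
Refine {s1,s2,s3,s4,s5,s6,s7} on symbol b: members go to different blocks, giving {s1,s2,s3,s6} and {s4,s5,s7}.
Stable partition: {s1,s2,s3,s6} | {s0,s8,s9} | {s4,s5,s7} — 3 equivalence classes.
The equivalence class containing s6 is {s1,s2,s3,s6}, of size 4.

4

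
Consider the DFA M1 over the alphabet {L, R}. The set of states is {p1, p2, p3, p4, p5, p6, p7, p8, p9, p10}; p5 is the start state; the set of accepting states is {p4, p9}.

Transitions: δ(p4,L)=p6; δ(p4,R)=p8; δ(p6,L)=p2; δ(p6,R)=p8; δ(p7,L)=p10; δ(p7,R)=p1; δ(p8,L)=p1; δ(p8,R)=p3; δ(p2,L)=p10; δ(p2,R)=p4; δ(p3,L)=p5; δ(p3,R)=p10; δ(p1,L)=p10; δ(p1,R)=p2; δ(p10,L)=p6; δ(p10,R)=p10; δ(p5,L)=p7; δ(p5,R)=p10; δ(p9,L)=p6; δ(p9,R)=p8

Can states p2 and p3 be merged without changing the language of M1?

No

Reachable states from the start: {p1,p2,p3,p4,p5,p6,p7,p8,p10}. Unreachable: {p9} — drop them.
Initial partition by acceptance: {p4} | {p1,p2,p3,p5,p6,p7,p8,p10}.
Refine {p1,p2,p3,p5,p6,p7,p8,p10} on symbol R: members go to different blocks, giving {p1,p3,p5,p6,p7,p8,p10} and {p2}.
Split {p1,p3,p5,p6,p7,p8,p10} by δ(·,L) → {p1,p3,p5,p7,p8,p10} and {p6}.
Split {p1,p3,p5,p7,p8,p10} by δ(·,L) → {p1,p3,p5,p7,p8} and {p10}.
On input L, block {p1,p3,p5,p7,p8} splits into {p3,p5,p8} and {p1,p7}.
On input L, block {p3,p5,p8} splits into {p5,p8} and {p3}.
Refine {p5,p8} on symbol R: members go to different blocks, giving {p5} and {p8}.
On input R, block {p1,p7} splits into {p1} and {p7}.
No further refinement is possible. Final partition (9 blocks): {p4} | {p5} | {p2} | {p6} | {p10} | {p1} | {p3} | {p8} | {p7}.
p2 and p3 end up in different blocks, so they are distinguishable. For instance, the string 'R' is accepted from only p2.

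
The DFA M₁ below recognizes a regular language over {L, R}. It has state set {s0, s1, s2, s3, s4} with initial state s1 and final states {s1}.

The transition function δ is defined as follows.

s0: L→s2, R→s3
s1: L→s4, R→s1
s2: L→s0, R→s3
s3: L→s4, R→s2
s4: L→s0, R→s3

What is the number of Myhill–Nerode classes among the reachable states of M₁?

2

Start with accepting vs non-accepting: {s1} | {s0,s2,s3,s4}.
Stable partition: {s1} | {s0,s2,s3,s4} — 2 equivalence classes.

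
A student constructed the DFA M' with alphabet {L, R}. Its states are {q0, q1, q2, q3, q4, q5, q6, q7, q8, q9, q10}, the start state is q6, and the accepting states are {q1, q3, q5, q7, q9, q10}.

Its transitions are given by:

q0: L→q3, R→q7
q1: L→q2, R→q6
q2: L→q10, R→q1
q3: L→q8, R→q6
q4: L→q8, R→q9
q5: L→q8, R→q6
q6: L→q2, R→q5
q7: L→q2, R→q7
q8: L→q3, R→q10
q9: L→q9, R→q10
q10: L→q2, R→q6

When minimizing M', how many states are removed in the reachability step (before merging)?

BFS from q6 reaches {q1, q2, q3, q5, q6, q8, q10}; the 4 state(s) q0, q4, q7, q9 are never visited.

4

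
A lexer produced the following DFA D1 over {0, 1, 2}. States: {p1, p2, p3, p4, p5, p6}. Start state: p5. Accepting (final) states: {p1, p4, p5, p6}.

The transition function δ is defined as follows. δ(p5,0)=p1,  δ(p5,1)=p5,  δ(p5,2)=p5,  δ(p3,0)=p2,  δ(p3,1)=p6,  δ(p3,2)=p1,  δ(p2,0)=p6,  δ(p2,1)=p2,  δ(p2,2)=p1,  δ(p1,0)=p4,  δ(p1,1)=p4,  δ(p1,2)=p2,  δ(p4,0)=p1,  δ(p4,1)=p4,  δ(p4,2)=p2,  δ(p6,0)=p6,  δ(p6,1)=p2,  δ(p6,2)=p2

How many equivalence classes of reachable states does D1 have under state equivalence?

Reachable states from the start: {p1,p2,p4,p5,p6}. Unreachable: {p3} — drop them.
P0 = {p1,p4,p5,p6} | {p2}.
On input 1, block {p1,p4,p5,p6} splits into {p1,p4,p5} and {p6}.
Refine {p1,p4,p5} on symbol 2: members go to different blocks, giving {p1,p4} and {p5}.
No further refinement is possible. Final partition (4 blocks): {p1,p4} | {p2} | {p6} | {p5}.

4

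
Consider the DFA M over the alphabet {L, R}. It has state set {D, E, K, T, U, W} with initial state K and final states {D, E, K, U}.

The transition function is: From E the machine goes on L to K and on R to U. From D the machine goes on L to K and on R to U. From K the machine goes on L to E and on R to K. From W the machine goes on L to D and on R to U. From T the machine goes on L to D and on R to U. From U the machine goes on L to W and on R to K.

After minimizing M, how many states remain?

4

States {T} cannot be reached from the start state, so discard them.
Start with accepting vs non-accepting: {D,E,K,U} | {W}.
Split {D,E,K,U} by δ(·,L) → {D,E,K} and {U}.
Refine {D,E,K} on symbol R: members go to different blocks, giving {D,E} and {K}.
Stable partition: {D,E} | {W} | {U} | {K} — 4 equivalence classes.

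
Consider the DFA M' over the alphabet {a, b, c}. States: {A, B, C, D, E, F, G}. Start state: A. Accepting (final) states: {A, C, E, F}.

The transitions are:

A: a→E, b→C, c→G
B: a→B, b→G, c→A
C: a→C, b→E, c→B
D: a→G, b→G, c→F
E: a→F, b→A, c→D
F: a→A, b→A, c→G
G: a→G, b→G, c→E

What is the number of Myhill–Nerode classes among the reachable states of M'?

2

All states are reachable from the start state.
Initial partition by acceptance: {A,C,E,F} | {B,D,G}.
No further refinement is possible. Final partition (2 blocks): {A,C,E,F} | {B,D,G}.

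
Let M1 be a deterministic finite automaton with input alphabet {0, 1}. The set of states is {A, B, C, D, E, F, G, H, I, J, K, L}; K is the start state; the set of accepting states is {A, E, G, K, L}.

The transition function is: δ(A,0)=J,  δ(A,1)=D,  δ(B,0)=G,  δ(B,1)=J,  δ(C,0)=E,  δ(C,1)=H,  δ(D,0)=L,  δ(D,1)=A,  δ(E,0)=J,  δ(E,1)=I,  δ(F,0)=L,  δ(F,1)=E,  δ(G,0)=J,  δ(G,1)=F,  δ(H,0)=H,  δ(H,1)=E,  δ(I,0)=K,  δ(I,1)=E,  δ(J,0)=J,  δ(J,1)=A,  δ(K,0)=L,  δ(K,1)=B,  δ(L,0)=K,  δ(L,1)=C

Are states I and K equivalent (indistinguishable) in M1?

All states are reachable from the start state.
Initial partition by acceptance: {A,E,G,K,L} | {B,C,D,F,H,I,J}.
On input 0, block {A,E,G,K,L} splits into {A,E,G} and {K,L}.
Refine {B,C,D,F,H,I,J} on symbol 0: members go to different blocks, giving {D,F,I} and {B,C} and {H,J}.
The partition is now stable with 5 blocks: {A,E,G} | {D,F,I} | {K,L} | {B,C} | {H,J}.
I and K end up in different blocks, so they are distinguishable. For instance, the string 'ε' is accepted from only K.

No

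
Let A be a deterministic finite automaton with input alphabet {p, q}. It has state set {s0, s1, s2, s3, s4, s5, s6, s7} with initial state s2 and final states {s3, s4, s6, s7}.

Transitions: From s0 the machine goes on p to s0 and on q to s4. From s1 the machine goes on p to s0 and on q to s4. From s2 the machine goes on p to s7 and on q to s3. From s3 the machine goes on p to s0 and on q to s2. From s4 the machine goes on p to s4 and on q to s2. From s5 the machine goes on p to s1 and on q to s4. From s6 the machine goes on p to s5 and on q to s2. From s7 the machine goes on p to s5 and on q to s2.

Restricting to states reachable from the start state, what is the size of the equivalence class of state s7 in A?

Reachable states from the start: {s0,s1,s2,s3,s4,s5,s7}. Unreachable: {s6} — drop them.
P0 = {s3,s4,s7} | {s0,s1,s2,s5}.
On input p, block {s3,s4,s7} splits into {s3,s7} and {s4}.
On input p, block {s0,s1,s2,s5} splits into {s0,s1,s5} and {s2}.
No further refinement is possible. Final partition (4 blocks): {s3,s7} | {s0,s1,s5} | {s4} | {s2}.
State s7 belongs to the block {s3,s7}, which has 2 states.

2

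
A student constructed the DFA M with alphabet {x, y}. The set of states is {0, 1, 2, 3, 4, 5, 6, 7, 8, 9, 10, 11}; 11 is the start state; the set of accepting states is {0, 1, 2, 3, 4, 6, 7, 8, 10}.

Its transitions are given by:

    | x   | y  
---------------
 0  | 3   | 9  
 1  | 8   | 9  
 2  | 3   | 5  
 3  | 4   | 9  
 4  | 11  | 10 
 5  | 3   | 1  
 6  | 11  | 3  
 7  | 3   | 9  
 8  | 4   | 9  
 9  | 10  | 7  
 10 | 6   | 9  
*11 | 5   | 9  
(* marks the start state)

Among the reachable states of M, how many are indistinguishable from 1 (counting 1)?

2

First remove the unreachable states {0,2}; 10 states remain.
P0 = {1,3,4,6,7,8,10} | {5,9,11}.
Split {1,3,4,6,7,8,10} by δ(·,x) → {1,3,7,8,10} and {4,6}.
Refine {1,3,7,8,10} on symbol x: members go to different blocks, giving {3,8,10} and {1,7}.
On input x, block {5,9,11} splits into {5,9} and {11}.
No further refinement is possible. Final partition (5 blocks): {3,8,10} | {5,9} | {4,6} | {1,7} | {11}.
The equivalence class containing 1 is {1,7}, of size 2.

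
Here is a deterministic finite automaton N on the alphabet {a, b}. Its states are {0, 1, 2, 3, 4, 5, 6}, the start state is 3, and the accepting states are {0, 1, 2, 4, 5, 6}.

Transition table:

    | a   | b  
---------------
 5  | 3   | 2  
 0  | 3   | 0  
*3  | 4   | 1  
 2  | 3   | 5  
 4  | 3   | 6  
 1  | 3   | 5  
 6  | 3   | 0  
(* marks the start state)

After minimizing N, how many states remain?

Every state is reachable, so we keep all 7.
P0 = {0,1,2,4,5,6} | {3}.
Stable partition: {0,1,2,4,5,6} | {3} — 2 equivalence classes.

2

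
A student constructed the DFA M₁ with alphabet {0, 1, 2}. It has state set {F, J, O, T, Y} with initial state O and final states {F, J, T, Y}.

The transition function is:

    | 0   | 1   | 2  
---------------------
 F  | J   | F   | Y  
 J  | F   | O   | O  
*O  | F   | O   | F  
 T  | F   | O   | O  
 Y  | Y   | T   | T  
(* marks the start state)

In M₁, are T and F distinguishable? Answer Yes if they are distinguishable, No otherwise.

Every state is reachable, so we keep all 5.
Start with accepting vs non-accepting: {F,J,T,Y} | {O}.
On input 1, block {F,J,T,Y} splits into {J,T} and {F,Y}.
On input 0, block {F,Y} splits into {F} and {Y}.
The partition is now stable with 4 blocks: {J,T} | {O} | {F} | {Y}.
T and F end up in different blocks, so they are distinguishable. For instance, the string '1' is accepted from only F.

Yes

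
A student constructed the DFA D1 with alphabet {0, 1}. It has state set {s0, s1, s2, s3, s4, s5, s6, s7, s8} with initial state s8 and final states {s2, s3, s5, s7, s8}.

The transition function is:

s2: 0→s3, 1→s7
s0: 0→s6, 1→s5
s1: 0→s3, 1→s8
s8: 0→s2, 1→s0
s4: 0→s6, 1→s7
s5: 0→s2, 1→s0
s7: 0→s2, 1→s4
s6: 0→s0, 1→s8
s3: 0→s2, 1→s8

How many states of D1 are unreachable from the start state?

1

Starting at s8 and following transitions, the reachable set is {s0, s2, s3, s4, s5, s6, s7, s8}. That leaves s1 unreachable — 1 in total.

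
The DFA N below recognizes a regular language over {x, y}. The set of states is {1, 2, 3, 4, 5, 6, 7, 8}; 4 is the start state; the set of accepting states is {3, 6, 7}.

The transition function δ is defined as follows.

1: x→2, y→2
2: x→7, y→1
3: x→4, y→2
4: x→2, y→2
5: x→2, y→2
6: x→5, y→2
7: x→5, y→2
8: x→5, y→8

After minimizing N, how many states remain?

First remove the unreachable states {3,6,8}; 5 states remain.
Initial partition by acceptance: {7} | {1,2,4,5}.
Split {1,2,4,5} by δ(·,x) → {1,4,5} and {2}.
The partition is now stable with 3 blocks: {7} | {1,4,5} | {2}.

3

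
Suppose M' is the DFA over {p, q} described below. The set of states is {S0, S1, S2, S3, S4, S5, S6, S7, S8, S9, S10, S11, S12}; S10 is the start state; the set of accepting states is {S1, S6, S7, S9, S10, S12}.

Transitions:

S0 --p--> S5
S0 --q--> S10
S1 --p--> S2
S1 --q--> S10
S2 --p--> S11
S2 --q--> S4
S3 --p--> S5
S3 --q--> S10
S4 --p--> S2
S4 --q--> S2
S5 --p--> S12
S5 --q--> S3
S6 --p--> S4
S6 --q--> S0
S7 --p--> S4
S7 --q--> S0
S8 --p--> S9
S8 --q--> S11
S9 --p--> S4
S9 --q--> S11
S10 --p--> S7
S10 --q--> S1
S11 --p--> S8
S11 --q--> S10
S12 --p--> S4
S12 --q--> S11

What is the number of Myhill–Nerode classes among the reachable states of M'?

Reachable states from the start: {S0,S1,S2,S3,S4,S5,S7,S8,S9,S10,S11,S12}. Unreachable: {S6} — drop them.
Initial partition by acceptance: {S1,S7,S9,S10,S12} | {S0,S2,S3,S4,S5,S8,S11}.
On input p, block {S1,S7,S9,S10,S12} splits into {S1,S7,S9,S12} and {S10}.
On input q, block {S1,S7,S9,S12} splits into {S7,S9,S12} and {S1}.
Split {S0,S2,S3,S4,S5,S8,S11} by δ(·,p) → {S0,S2,S3,S4,S11} and {S5,S8}.
Split {S0,S2,S3,S4,S11} by δ(·,p) → {S0,S3,S11} and {S2,S4}.
Refine {S2,S4} on symbol p: members go to different blocks, giving {S2} and {S4}.
The partition is now stable with 7 blocks: {S7,S9,S12} | {S0,S3,S11} | {S10} | {S1} | {S5,S8} | {S2} | {S4}.

7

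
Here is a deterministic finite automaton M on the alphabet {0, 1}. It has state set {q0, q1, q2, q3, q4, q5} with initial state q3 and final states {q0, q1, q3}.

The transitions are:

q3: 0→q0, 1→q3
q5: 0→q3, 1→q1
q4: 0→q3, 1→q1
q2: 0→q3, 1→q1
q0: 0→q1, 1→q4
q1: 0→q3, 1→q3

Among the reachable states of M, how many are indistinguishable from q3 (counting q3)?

1

States {q2,q5} cannot be reached from the start state, so discard them.
Start with accepting vs non-accepting: {q0,q1,q3} | {q4}.
On input 1, block {q0,q1,q3} splits into {q1,q3} and {q0}.
Split {q1,q3} by δ(·,0) → {q1} and {q3}.
Stable partition: {q1} | {q4} | {q0} | {q3} — 4 equivalence classes.
State q3 belongs to the block {q3}, which has 1 states.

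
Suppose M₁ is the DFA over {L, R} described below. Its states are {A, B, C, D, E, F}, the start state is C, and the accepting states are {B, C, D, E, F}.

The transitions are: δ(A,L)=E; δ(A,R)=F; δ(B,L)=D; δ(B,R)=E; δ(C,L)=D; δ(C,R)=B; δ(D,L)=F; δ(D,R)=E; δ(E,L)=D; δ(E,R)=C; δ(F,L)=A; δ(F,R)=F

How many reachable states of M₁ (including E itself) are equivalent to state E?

3

P0 = {B,C,D,E,F} | {A}.
Split {B,C,D,E,F} by δ(·,L) → {B,C,D,E} and {F}.
Split {B,C,D,E} by δ(·,L) → {B,C,E} and {D}.
No further refinement is possible. Final partition (4 blocks): {B,C,E} | {A} | {F} | {D}.
State E belongs to the block {B,C,E}, which has 3 states.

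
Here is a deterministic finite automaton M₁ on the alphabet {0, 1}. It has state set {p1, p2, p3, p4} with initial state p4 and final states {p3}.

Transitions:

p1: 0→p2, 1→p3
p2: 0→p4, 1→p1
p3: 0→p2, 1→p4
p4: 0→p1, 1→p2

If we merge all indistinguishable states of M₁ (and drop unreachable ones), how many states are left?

4

Every state is reachable, so we keep all 4.
Initial partition by acceptance: {p3} | {p1,p2,p4}.
Refine {p1,p2,p4} on symbol 1: members go to different blocks, giving {p2,p4} and {p1}.
Split {p2,p4} by δ(·,0) → {p2} and {p4}.
The partition is now stable with 4 blocks: {p3} | {p2} | {p1} | {p4}.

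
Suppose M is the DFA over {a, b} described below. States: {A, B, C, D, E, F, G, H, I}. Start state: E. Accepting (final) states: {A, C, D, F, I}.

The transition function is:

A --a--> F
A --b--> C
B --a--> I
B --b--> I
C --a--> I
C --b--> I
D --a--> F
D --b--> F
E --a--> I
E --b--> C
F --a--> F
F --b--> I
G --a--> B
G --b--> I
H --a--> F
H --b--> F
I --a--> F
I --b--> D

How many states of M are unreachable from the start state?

BFS from E reaches {C, D, E, F, I}; the 4 state(s) A, B, G, H are never visited.

4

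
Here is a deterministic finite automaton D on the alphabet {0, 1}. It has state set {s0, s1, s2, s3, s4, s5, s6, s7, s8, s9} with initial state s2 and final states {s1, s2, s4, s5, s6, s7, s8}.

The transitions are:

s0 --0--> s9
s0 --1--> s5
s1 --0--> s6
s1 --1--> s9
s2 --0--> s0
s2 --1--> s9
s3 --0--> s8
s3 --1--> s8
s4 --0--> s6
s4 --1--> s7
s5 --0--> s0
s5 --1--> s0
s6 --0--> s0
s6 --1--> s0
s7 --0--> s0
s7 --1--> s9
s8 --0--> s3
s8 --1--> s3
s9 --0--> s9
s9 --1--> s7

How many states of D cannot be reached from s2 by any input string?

5

Starting at s2 and following transitions, the reachable set is {s0, s2, s5, s7, s9}. That leaves s1, s3, s4, s6, s8 unreachable — 5 in total.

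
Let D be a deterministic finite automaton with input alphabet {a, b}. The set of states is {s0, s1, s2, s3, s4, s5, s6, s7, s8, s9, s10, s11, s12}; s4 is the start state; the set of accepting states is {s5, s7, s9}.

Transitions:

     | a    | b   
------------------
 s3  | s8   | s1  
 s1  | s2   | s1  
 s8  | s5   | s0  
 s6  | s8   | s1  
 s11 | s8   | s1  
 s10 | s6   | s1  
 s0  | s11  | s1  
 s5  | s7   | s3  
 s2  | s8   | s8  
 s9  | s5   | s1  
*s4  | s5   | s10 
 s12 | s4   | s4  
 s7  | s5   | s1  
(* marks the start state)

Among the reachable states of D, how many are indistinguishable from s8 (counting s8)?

2

First remove the unreachable states {s9,s12}; 11 states remain.
Initial partition by acceptance: {s5,s7} | {s0,s1,s2,s3,s4,s6,s8,s10,s11}.
Split {s0,s1,s2,s3,s4,s6,s8,s10,s11} by δ(·,a) → {s0,s1,s2,s3,s6,s10,s11} and {s4,s8}.
Split {s0,s1,s2,s3,s6,s10,s11} by δ(·,a) → {s2,s3,s6,s11} and {s0,s1,s10}.
Refine {s5,s7} on symbol b: members go to different blocks, giving {s5} and {s7}.
Refine {s2,s3,s6,s11} on symbol b: members go to different blocks, giving {s3,s6,s11} and {s2}.
Split {s0,s1,s10} by δ(·,a) → {s0,s10} and {s1}.
Stable partition: {s5} | {s3,s6,s11} | {s4,s8} | {s0,s10} | {s7} | {s2} | {s1} — 7 equivalence classes.
The equivalence class containing s8 is {s4,s8}, of size 2.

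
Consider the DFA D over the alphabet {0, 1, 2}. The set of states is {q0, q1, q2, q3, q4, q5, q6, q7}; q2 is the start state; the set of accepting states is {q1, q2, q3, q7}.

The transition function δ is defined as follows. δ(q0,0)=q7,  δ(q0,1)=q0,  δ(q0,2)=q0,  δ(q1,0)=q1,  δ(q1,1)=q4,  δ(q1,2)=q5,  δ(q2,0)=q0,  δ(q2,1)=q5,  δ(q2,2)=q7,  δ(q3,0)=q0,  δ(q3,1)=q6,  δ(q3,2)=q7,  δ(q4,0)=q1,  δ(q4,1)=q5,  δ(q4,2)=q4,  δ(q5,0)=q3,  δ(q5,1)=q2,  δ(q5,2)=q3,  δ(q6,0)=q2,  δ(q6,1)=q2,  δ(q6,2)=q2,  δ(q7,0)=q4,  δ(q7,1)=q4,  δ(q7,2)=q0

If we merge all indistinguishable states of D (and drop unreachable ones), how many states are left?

All states are reachable from the start state.
Initial partition by acceptance: {q1,q2,q3,q7} | {q0,q4,q5,q6}.
Split {q1,q2,q3,q7} by δ(·,0) → {q2,q3,q7} and {q1}.
Refine {q2,q3,q7} on symbol 2: members go to different blocks, giving {q2,q3} and {q7}.
Refine {q0,q4,q5,q6} on symbol 0: members go to different blocks, giving {q5,q6} and {q0} and {q4}.
No further refinement is possible. Final partition (6 blocks): {q2,q3} | {q5,q6} | {q1} | {q7} | {q0} | {q4}.

6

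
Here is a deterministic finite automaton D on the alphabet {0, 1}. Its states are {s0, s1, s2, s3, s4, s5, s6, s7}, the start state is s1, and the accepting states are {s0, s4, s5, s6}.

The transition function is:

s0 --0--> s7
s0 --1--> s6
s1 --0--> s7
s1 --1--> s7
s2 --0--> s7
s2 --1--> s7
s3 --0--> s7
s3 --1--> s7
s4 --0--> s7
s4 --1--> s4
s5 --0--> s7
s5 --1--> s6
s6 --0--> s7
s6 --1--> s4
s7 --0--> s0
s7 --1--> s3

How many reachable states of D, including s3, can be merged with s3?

Reachable states from the start: {s0,s1,s3,s4,s6,s7}. Unreachable: {s2,s5} — drop them.
P0 = {s0,s4,s6} | {s1,s3,s7}.
Refine {s1,s3,s7} on symbol 0: members go to different blocks, giving {s1,s3} and {s7}.
Stable partition: {s0,s4,s6} | {s1,s3} | {s7} — 3 equivalence classes.
State s3 belongs to the block {s1,s3}, which has 2 states.

2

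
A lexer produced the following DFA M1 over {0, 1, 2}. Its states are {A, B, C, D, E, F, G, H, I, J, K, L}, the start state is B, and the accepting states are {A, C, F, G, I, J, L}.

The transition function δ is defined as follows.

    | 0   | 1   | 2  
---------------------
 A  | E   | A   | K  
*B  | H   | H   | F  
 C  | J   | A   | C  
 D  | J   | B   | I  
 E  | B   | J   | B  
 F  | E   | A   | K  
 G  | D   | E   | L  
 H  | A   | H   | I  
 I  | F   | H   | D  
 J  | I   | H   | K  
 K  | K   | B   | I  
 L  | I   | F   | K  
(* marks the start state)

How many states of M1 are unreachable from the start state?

3

BFS from B reaches {A, B, D, E, F, H, I, J, K}; the 3 state(s) C, G, L are never visited.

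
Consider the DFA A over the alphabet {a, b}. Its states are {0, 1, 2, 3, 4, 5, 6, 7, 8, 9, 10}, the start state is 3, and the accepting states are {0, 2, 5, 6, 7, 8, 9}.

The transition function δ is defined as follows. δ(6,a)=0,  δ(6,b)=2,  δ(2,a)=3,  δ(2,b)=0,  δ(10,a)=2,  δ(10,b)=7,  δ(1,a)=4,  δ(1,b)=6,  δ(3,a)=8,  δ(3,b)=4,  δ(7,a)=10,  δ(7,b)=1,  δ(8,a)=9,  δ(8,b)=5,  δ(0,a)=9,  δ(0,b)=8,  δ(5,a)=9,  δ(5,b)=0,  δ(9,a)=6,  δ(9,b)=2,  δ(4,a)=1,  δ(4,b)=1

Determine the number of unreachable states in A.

Starting at 3 and following transitions, the reachable set is {0, 1, 2, 3, 4, 5, 6, 8, 9}. That leaves 7, 10 unreachable — 2 in total.

2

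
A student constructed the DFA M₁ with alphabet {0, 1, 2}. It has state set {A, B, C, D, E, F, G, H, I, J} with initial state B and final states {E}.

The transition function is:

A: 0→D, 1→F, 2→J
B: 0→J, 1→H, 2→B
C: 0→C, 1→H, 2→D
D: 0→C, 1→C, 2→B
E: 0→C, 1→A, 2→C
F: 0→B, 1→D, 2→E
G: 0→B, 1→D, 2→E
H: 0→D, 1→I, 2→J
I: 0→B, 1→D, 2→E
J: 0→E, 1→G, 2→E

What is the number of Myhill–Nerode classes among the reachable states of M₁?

7

Initial partition by acceptance: {E} | {A,B,C,D,F,G,H,I,J}.
On input 0, block {A,B,C,D,F,G,H,I,J} splits into {A,B,C,D,F,G,H,I} and {J}.
Split {A,B,C,D,F,G,H,I} by δ(·,0) → {A,C,D,F,G,H,I} and {B}.
Split {A,C,D,F,G,H,I} by δ(·,0) → {A,C,D,H} and {F,G,I}.
Split {A,C,D,H} by δ(·,1) → {A,H} and {C,D}.
Split {C,D} by δ(·,1) → {C} and {D}.
Stable partition: {E} | {A,H} | {J} | {B} | {F,G,I} | {C} | {D} — 7 equivalence classes.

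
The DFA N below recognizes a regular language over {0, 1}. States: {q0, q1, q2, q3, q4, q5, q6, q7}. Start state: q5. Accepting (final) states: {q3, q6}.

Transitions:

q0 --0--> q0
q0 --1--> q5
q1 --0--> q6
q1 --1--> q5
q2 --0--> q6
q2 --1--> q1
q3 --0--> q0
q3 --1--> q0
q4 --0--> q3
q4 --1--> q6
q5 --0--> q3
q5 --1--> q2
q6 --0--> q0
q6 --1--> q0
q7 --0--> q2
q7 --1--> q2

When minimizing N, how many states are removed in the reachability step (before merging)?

Starting at q5 and following transitions, the reachable set is {q0, q1, q2, q3, q5, q6}. That leaves q4, q7 unreachable — 2 in total.

2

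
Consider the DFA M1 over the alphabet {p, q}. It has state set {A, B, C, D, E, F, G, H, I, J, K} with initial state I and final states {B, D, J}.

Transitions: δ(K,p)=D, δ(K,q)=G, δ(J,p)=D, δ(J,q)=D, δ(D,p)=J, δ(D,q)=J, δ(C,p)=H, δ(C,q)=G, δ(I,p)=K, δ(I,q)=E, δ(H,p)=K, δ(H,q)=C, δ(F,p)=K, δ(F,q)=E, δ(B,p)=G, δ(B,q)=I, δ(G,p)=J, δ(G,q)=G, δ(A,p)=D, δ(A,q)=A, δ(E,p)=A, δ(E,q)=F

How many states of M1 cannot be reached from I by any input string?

Starting at I and following transitions, the reachable set is {A, D, E, F, G, I, J, K}. That leaves B, C, H unreachable — 3 in total.

3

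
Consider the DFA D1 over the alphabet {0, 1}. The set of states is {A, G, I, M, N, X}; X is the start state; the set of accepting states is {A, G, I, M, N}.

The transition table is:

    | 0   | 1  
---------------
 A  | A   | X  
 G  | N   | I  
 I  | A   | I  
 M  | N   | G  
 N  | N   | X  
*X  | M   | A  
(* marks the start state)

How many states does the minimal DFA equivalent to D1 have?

3

Every state is reachable, so we keep all 6.
P0 = {A,G,I,M,N} | {X}.
Split {A,G,I,M,N} by δ(·,1) → {G,I,M} and {A,N}.
No further refinement is possible. Final partition (3 blocks): {G,I,M} | {X} | {A,N}.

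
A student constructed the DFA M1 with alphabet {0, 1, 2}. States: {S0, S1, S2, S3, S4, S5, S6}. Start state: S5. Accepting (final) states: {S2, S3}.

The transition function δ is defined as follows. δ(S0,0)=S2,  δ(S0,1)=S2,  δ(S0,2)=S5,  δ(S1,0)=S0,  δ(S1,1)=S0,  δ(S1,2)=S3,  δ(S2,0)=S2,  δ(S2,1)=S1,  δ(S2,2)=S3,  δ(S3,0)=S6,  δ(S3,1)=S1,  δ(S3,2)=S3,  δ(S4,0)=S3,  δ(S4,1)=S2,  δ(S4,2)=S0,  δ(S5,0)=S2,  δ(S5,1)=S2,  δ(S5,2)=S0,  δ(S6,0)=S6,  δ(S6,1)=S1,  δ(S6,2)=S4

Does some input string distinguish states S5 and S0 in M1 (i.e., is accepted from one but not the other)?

No

Start with accepting vs non-accepting: {S2,S3} | {S0,S1,S4,S5,S6}.
On input 0, block {S2,S3} splits into {S2} and {S3}.
On input 0, block {S0,S1,S4,S5,S6} splits into {S0,S5} and {S1,S6} and {S4}.
On input 0, block {S1,S6} splits into {S1} and {S6}.
Stable partition: {S2} | {S0,S5} | {S3} | {S1} | {S4} | {S6} — 6 equivalence classes.
S5 and S0 lie in the same block of the stable partition, so they are equivalent — no string distinguishes them.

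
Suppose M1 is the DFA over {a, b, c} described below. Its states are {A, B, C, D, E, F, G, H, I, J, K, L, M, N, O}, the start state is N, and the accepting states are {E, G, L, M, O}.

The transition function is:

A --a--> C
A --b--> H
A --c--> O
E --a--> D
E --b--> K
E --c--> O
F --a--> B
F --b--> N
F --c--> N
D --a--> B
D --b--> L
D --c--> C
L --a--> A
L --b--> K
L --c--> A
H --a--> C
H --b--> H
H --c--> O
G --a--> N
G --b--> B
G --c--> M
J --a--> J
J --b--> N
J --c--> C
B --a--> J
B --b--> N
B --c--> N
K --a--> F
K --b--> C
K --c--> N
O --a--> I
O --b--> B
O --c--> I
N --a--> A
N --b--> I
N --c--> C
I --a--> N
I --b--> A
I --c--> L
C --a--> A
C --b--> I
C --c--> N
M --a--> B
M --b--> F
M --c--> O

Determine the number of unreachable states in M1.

4

Starting at N and following transitions, the reachable set is {A, B, C, F, H, I, J, K, L, N, O}. That leaves D, E, G, M unreachable — 4 in total.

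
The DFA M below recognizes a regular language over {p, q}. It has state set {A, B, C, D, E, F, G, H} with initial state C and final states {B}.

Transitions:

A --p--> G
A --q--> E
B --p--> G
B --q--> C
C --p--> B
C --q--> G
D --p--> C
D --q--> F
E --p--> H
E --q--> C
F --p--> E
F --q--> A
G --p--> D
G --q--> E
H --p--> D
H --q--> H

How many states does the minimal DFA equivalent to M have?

All states are reachable from the start state.
Initial partition by acceptance: {B} | {A,C,D,E,F,G,H}.
Split {A,C,D,E,F,G,H} by δ(·,p) → {A,D,E,F,G,H} and {C}.
Split {A,D,E,F,G,H} by δ(·,p) → {A,E,F,G,H} and {D}.
On input p, block {A,E,F,G,H} splits into {A,E,F} and {G,H}.
On input p, block {A,E,F} splits into {A,E} and {F}.
On input q, block {A,E} splits into {A} and {E}.
On input q, block {G,H} splits into {G} and {H}.
No further refinement is possible. Final partition (8 blocks): {B} | {A} | {C} | {D} | {G} | {F} | {E} | {H}.

8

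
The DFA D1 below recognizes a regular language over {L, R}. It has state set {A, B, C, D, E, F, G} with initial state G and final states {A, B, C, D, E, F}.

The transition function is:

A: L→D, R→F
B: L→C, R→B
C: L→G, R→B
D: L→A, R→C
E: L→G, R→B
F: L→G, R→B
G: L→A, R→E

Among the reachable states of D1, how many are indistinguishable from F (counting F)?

Initial partition by acceptance: {A,B,C,D,E,F} | {G}.
Refine {A,B,C,D,E,F} on symbol L: members go to different blocks, giving {A,B,D} and {C,E,F}.
On input L, block {A,B,D} splits into {A,D} and {B}.
Stable partition: {A,D} | {G} | {C,E,F} | {B} — 4 equivalence classes.
The equivalence class containing F is {C,E,F}, of size 3.

3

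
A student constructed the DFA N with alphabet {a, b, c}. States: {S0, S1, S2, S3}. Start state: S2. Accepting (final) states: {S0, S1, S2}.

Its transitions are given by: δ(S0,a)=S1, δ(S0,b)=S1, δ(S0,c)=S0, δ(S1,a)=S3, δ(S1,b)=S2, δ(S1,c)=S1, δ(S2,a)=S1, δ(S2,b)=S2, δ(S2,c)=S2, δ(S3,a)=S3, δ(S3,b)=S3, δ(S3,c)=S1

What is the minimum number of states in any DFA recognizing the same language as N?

Reachable states from the start: {S1,S2,S3}. Unreachable: {S0} — drop them.
Initial partition by acceptance: {S1,S2} | {S3}.
On input a, block {S1,S2} splits into {S1} and {S2}.
Stable partition: {S1} | {S3} | {S2} — 3 equivalence classes.

3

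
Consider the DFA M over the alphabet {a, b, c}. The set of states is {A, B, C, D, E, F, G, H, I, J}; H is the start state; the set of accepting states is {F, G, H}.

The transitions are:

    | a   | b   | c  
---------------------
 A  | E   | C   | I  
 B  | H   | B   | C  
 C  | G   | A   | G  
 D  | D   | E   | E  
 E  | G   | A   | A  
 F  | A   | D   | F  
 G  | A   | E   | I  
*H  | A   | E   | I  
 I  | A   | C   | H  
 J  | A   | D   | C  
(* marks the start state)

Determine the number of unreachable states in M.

4

No path from H leads to B, D, F, J; the other 6 states are all reachable.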